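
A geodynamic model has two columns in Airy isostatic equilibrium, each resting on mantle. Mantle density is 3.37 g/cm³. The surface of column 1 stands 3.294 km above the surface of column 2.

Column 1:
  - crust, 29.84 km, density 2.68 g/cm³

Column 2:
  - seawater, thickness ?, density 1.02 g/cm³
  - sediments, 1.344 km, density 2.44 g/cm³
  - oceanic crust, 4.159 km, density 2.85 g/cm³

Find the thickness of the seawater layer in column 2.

2.59 km

Take the compensation level at the base of the deeper column (depth z_c below the surface of column 1) and equate Σ ρ_i t_i down to z_c; mantle fills any gap and the z_c terms cancel.
Column 1: 29.84×2.68 + (z_c − 29.84)×3.37
Column 2: 3.294×0 + x×1.02 + 1.344×2.44 + 4.159×2.85 + (z_c − 3.294 − 5.503 − x)×3.37
The z_c×3.37 term appears on both sides and cancels. Collect the known terms of each column as K = Σ(ρt)_known − 3.37 × (depth of known layers): K_1 = 79.9712 − 3.37×29.84 = −20.5896; K_2 = 15.13251 − 3.37×(3.294 + 5.503) = −14.51338.
Balance: K_1 = K_2 − x×(3.37 − 1.02), so x = (K_2 − K_1)/(3.37 − 1.02) = 6.07622/2.35 = 2.59 km.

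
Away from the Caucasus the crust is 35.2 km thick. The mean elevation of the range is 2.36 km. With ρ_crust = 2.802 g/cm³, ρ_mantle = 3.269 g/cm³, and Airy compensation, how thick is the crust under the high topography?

51.7 km

Root depth r = h ρ_c / (ρ_m − ρ_c) = 2.36 km × 2.802 / 0.467 = 14.16 km.
Total thickness = T + h + r = 35.2 km + 2.36 km + 14.16 km = 51.7 km.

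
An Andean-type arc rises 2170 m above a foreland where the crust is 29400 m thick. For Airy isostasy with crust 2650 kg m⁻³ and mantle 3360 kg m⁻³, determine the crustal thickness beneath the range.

39700 m

Root depth r = h ρ_c / (ρ_m − ρ_c) = 2170 m × 2650 / 710 = 8099 m.
Total thickness = T + h + r = 29400 m + 2170 m + 8099 m = 39700 m.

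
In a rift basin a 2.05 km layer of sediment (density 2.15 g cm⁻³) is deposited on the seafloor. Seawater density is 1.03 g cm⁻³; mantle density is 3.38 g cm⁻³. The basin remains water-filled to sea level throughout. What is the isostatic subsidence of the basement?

0.977 km

Submarine loading: the sediment displaces seawater, and the subsidence is in turn flooded, so s (ρ_m − ρ_w) = t (ρ_sed − ρ_w).
s = 2.05 km × (2.15 − 1.03) / (3.38 − 1.03) = 0.977 km.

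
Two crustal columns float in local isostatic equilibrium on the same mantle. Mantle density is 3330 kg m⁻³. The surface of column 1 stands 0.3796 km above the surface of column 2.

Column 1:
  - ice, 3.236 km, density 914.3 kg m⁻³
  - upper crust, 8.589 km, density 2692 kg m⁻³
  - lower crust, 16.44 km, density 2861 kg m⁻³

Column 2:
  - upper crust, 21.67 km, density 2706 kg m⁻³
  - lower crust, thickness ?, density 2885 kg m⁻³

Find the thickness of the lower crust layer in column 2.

14 km

Take the compensation level at the base of the deeper column (depth z_c below the surface of column 1) and equate Σ ρ_i t_i down to z_c; mantle fills any gap and the z_c terms cancel.
Column 1: 3.236×914.3 + 8.589×2692 + 16.44×2861 + (z_c − 28.265)×3330
Column 2: 0.3796×0 + 21.67×2706 + x×2885 + (z_c − 0.3796 − 21.67 − x)×3330
The z_c×3330 term appears on both sides and cancels. Collect the known terms of each column as K = Σ(ρt)_known − 3330 × (depth of known layers): K_1 = 73115.1028 − 3330×28.265 = −21007.3472; K_2 = 58639.02 − 3330×(0.3796 + 21.67) = −14786.148.
Balance: K_1 = K_2 − x×(3330 − 2885), so x = (K_2 − K_1)/(3330 − 2885) = 6221.2/445 = 14 km.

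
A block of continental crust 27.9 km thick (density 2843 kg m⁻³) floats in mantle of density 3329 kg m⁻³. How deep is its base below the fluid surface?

Draft d = t ρ_obj/ρ_fluid = 27.9 km × 2843/3329 = 23.8 km.

23.8 km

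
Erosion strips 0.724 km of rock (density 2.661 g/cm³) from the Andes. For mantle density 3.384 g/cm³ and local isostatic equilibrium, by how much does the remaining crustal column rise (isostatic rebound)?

Unloading: uplift u = e ρ_c/ρ_m = 0.724 km × 2.661/3.384 = 0.569 km.

0.569 km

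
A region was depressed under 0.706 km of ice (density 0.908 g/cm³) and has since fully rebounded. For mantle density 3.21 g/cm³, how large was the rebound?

0.2 km

Removing the load lets mantle flow back in; uplift u satisfies ρ_ice t = ρ_m u.
u = t ρ_ice/ρ_m = 0.706 km × 0.908/3.21 = 0.2 km.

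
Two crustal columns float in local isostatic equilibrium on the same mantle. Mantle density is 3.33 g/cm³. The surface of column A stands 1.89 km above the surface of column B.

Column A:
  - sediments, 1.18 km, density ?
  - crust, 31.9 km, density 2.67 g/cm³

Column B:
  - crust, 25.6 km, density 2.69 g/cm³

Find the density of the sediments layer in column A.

1.95 g/cm³

Take the compensation level at the base of the deeper column (depth z_c below the surface of column A) and equate Σ ρ_i t_i down to z_c; mantle fills any gap and the z_c terms cancel.
Column A: 1.18×ρ + 31.9×2.67 + (z_c − 33.08)×3.33
Column B: 1.89×0 + 25.6×2.69 + (z_c − 1.89 − 25.6)×3.33
The z_c×3.33 term appears on both sides and cancels. Collect the known terms of each column as K = Σ(ρt)_known − 3.33 × (depth of known layers): K_A = 85.173 − 3.33×33.08 = −24.9834; K_B = 68.864 − 3.33×(1.89 + 25.6) = −22.6777.
Balance: K_A + 1.18×ρ = K_B, so ρ = (K_B − K_A)/1.18 = 2.3057/1.18 = 1.95 g/cm³.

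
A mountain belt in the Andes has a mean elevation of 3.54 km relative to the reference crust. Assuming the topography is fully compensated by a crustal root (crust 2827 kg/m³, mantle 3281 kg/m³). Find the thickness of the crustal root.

22 km

Balancing pressure at the compensation depth: the weight of the topography is balanced by the buoyancy of the root, ρ_c h = (ρ_m − ρ_c) r.
r = h · ρ_c / (ρ_m − ρ_c) = 3.54 km × 2827 / (3281 − 2827) = 22 km.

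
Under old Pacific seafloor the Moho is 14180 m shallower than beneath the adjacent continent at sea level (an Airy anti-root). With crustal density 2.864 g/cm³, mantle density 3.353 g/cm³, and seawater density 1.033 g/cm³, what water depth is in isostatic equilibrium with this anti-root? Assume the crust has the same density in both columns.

3790 m

Replacing a thickness d of crust by seawater at the top must be balanced by replacing crust with mantle at the base: d (ρ_c − ρ_w) = a (ρ_m − ρ_c).
d = a (ρ_m − ρ_c)/(ρ_c − ρ_w) = 14180 m × 0.489/1.831 = 3790 m.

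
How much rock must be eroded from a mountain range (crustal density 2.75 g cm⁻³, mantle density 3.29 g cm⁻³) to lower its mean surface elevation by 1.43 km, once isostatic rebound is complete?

Net drop Δ = e − u = e − e ρ_c/ρ_m = e (ρ_m − ρ_c)/ρ_m.
e = Δ ρ_m/(ρ_m − ρ_c) = 1.43 km × 3.29/0.54 = 8.71 km.

8.71 km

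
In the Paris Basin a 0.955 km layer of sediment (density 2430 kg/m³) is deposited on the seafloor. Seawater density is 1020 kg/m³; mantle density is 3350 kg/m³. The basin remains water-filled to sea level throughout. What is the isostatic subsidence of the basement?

0.578 km

Submarine loading: the sediment displaces seawater, and the subsidence is in turn flooded, so s (ρ_m − ρ_w) = t (ρ_sed − ρ_w).
s = 0.955 km × (2430 − 1020) / (3350 − 1020) = 0.578 km.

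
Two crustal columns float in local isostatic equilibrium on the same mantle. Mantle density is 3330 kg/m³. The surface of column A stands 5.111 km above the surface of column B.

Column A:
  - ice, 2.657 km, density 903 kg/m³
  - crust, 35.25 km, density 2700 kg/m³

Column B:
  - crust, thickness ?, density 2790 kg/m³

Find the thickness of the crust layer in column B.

21.5 km

Take the compensation level at the base of the deeper column (depth z_c below the surface of column A) and equate Σ ρ_i t_i down to z_c; mantle fills any gap and the z_c terms cancel.
Column A: 2.657×903 + 35.25×2700 + (z_c − 37.907)×3330
Column B: 5.111×0 + x×2790 + (z_c − 5.111 − 0 − x)×3330
The z_c×3330 term appears on both sides and cancels. Collect the known terms of each column as K = Σ(ρt)_known − 3330 × (depth of known layers): K_A = 97574.271 − 3330×37.907 = −28656.039; K_B = 0 − 3330×(5.111 + 0) = −17019.63.
Balance: K_A = K_B − x×(3330 − 2790), so x = (K_B − K_A)/(3330 − 2790) = 11636.4/540 = 21.5 km.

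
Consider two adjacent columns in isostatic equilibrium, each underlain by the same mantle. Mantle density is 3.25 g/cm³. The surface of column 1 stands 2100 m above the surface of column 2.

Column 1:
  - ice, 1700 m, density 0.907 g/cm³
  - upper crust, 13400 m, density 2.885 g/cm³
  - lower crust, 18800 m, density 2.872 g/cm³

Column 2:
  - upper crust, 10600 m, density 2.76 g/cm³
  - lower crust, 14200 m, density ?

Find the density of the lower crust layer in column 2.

2.97 g/cm³

Take the compensation level at the base of the deeper column (depth z_c below the surface of column 1) and equate Σ ρ_i t_i down to z_c; mantle fills any gap and the z_c terms cancel.
Column 1: 1700×0.907 + 13400×2.885 + 18800×2.872 + (z_c − 33900)×3.25
Column 2: 2100×0 + 10600×2.76 + 14200×ρ + (z_c − 2100 − 24800)×3.25
The z_c×3.25 term appears on both sides and cancels. Collect the known terms of each column as K = Σ(ρt)_known − 3.25 × (depth of known layers): K_1 = 94194.5 − 3.25×33900 = −15980.5; K_2 = 29256 − 3.25×(2100 + 24800) = −58169.
Balance: K_1 = K_2 + 14200×ρ, so ρ = (K_1 − K_2)/14200 = 42188.5/14200 = 2.97 g/cm³.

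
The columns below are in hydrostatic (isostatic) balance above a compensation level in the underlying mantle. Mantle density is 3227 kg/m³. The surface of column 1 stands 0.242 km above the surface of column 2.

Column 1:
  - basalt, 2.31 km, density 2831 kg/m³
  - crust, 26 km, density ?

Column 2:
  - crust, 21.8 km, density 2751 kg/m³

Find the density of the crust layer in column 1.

2830 kg/m³

Take the compensation level at the base of the deeper column (depth z_c below the surface of column 1) and equate Σ ρ_i t_i down to z_c; mantle fills any gap and the z_c terms cancel.
Column 1: 2.31×2831 + 26×ρ + (z_c − 28.31)×3227
Column 2: 0.242×0 + 21.8×2751 + (z_c − 0.242 − 21.8)×3227
The z_c×3227 term appears on both sides and cancels. Collect the known terms of each column as K = Σ(ρt)_known − 3227 × (depth of known layers): K_1 = 6539.61 − 3227×28.31 = −84816.76; K_2 = 59971.8 − 3227×(0.242 + 21.8) = −11157.734.
Balance: K_1 + 26×ρ = K_2, so ρ = (K_2 − K_1)/26 = 73659/26 = 2830 kg/m³.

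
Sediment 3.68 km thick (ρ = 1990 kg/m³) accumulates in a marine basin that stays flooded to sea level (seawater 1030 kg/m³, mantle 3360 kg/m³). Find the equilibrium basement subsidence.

1.52 km

Submarine loading: the sediment displaces seawater, and the subsidence is in turn flooded, so s (ρ_m − ρ_w) = t (ρ_sed − ρ_w).
s = 3.68 km × (1990 − 1030) / (3360 − 1030) = 1.52 km.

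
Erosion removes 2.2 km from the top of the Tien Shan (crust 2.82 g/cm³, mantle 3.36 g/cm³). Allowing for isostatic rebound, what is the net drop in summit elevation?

0.354 km

Rebound u = e ρ_c/ρ_m = 2.2 km × 2.82/3.36 = 1.846 km.
Net surface drop = e − u = 2.2 km − 1.846 km = e (ρ_m − ρ_c)/ρ_m = 0.354 km.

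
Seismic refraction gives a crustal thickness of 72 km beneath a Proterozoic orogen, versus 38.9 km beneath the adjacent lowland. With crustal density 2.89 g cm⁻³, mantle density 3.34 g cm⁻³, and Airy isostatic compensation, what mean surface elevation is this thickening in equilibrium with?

Excess crust Δ = 72 km − 38.9 km = 33.1 km, split between elevation h and root r with h + r = Δ.
Airy balance ρ_c h = (ρ_m − ρ_c) r gives r = h ρ_c/(ρ_m − ρ_c), so h (1 + ρ_c/(ρ_m − ρ_c)) = Δ, i.e. h = Δ (ρ_m − ρ_c)/ρ_m.
h = 33.1 km × 0.45/3.34 = 4.46 km.

4.46 km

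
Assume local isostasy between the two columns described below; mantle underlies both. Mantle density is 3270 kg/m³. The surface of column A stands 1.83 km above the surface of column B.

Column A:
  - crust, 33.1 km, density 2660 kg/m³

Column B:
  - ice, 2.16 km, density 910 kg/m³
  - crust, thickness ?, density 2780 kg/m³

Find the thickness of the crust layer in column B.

Take the compensation level at the base of the deeper column (depth z_c below the surface of column A) and equate Σ ρ_i t_i down to z_c; mantle fills any gap and the z_c terms cancel.
Column A: 33.1×2660 + (z_c − 33.1)×3270
Column B: 1.83×0 + 2.16×910 + x×2780 + (z_c − 1.83 − 2.16 − x)×3270
The z_c×3270 term appears on both sides and cancels. Collect the known terms of each column as K = Σ(ρt)_known − 3270 × (depth of known layers): K_A = 88046 − 3270×33.1 = −20191; K_B = 1965.6 − 3270×(1.83 + 2.16) = −11081.7.
Balance: K_A = K_B − x×(3270 − 2780), so x = (K_B − K_A)/(3270 − 2780) = 9109.3/490 = 18.6 km.

18.6 km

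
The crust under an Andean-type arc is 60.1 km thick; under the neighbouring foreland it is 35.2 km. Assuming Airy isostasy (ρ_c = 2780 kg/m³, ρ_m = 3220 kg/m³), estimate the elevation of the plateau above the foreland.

Excess crust Δ = 60.1 km − 35.2 km = 24.9 km, split between elevation h and root r with h + r = Δ.
Airy balance ρ_c h = (ρ_m − ρ_c) r gives r = h ρ_c/(ρ_m − ρ_c), so h (1 + ρ_c/(ρ_m − ρ_c)) = Δ, i.e. h = Δ (ρ_m − ρ_c)/ρ_m.
h = 24.9 km × 440/3220 = 3.4 km.

3.4 km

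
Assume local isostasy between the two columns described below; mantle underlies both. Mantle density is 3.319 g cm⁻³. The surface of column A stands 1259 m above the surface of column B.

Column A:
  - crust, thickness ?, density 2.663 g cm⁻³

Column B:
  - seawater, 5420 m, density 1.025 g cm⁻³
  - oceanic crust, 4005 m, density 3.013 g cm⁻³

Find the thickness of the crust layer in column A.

Take the compensation level at the base of the deeper column (depth z_c below the surface of column A) and equate Σ ρ_i t_i down to z_c; mantle fills any gap and the z_c terms cancel.
Column A: x×2.663 + (z_c − 0 − x)×3.319
Column B: 1259×0 + 5420×1.025 + 4005×3.013 + (z_c − 1259 − 9425)×3.319
The z_c×3.319 term appears on both sides and cancels. Collect the known terms of each column as K = Σ(ρt)_known − 3.319 × (depth of known layers): K_A = 0 − 3.319×0 = 0; K_B = 17622.565 − 3.319×(1259 + 9425) = −17837.631.
Balance: K_A − x×(3.319 − 2.663) = K_B, so x = (K_A − K_B)/(3.319 − 2.663) = 17837.6/0.656 = 27200 m.

27200 m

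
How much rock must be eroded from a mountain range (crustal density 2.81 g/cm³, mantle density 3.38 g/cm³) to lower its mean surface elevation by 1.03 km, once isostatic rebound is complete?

Net drop Δ = e − u = e − e ρ_c/ρ_m = e (ρ_m − ρ_c)/ρ_m.
e = Δ ρ_m/(ρ_m − ρ_c) = 1.03 km × 3.38/0.57 = 6.11 km.

6.11 km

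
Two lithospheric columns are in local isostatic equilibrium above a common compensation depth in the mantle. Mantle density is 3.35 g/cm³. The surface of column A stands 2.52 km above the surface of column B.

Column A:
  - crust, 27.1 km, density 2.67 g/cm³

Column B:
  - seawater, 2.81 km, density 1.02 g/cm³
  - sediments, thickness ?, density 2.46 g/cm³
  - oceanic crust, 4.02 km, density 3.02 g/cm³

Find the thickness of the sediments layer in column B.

2.37 km

Take the compensation level at the base of the deeper column (depth z_c below the surface of column A) and equate Σ ρ_i t_i down to z_c; mantle fills any gap and the z_c terms cancel.
Column A: 27.1×2.67 + (z_c − 27.1)×3.35
Column B: 2.52×0 + 2.81×1.02 + x×2.46 + 4.02×3.02 + (z_c − 2.52 − 6.83 − x)×3.35
The z_c×3.35 term appears on both sides and cancels. Collect the known terms of each column as K = Σ(ρt)_known − 3.35 × (depth of known layers): K_A = 72.357 − 3.35×27.1 = −18.428; K_B = 15.0066 − 3.35×(2.52 + 6.83) = −16.3159.
Balance: K_A = K_B − x×(3.35 − 2.46), so x = (K_B − K_A)/(3.35 − 2.46) = 2.1121/0.89 = 2.37 km.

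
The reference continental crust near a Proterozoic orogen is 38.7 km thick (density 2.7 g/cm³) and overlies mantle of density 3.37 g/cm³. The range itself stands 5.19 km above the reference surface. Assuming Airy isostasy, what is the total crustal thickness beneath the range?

64.8 km

Root depth r = h ρ_c / (ρ_m − ρ_c) = 5.19 km × 2.7 / 0.67 = 20.91 km.
Total thickness = T + h + r = 38.7 km + 5.19 km + 20.91 km = 64.8 km.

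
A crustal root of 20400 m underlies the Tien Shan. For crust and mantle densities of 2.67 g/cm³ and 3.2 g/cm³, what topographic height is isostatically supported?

4050 m

For local isostatic compensation: ρ_c h = (ρ_m − ρ_c) r.
h = r (ρ_m − ρ_c) / ρ_c = 20400 m × (3.2 − 2.67) / 2.67 = 4050 m.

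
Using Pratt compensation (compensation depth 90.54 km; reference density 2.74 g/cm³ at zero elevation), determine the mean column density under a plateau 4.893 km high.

2.6 g/cm³

Pratt balance: ρ_ref D = ρ (D + h).
ρ = ρ_ref D/(D + h) = 2.74 × 90.54 km/(90.54 km + 4.893 km) = 2.6 g/cm³.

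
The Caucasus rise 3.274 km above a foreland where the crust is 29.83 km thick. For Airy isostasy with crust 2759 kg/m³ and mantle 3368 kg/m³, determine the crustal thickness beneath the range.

Root depth r = h ρ_c / (ρ_m − ρ_c) = 3.274 km × 2759 / 609 = 14.83 km.
Total thickness = T + h + r = 29.83 km + 3.274 km + 14.83 km = 47.9 km.

47.9 km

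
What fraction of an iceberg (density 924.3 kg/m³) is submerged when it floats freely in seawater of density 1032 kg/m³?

89.6%

Submerged fraction = ρ_obj/ρ_fluid = 924.3/1032 = 89.6%.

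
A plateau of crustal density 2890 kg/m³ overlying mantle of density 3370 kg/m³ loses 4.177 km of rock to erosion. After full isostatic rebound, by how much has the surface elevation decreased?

0.595 km

Rebound u = e ρ_c/ρ_m = 4.177 km × 2890/3370 = 3.582 km.
Net surface drop = e − u = 4.177 km − 3.582 km = e (ρ_m − ρ_c)/ρ_m = 0.595 km.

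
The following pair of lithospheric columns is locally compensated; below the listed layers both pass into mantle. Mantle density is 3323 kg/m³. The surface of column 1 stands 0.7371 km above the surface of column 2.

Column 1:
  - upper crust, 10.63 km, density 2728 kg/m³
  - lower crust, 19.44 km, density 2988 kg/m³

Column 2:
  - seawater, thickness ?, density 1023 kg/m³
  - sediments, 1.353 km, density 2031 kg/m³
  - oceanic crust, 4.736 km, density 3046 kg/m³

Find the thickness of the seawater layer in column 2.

Take the compensation level at the base of the deeper column (depth z_c below the surface of column 1) and equate Σ ρ_i t_i down to z_c; mantle fills any gap and the z_c terms cancel.
Column 1: 10.63×2728 + 19.44×2988 + (z_c − 30.07)×3323
Column 2: 0.7371×0 + x×1023 + 1.353×2031 + 4.736×3046 + (z_c − 0.7371 − 6.089 − x)×3323
The z_c×3323 term appears on both sides and cancels. Collect the known terms of each column as K = Σ(ρt)_known − 3323 × (depth of known layers): K_1 = 87085.36 − 3323×30.07 = −12837.25; K_2 = 17173.799 − 3323×(0.7371 + 6.089) = −5509.3313.
Balance: K_1 = K_2 − x×(3323 − 1023), so x = (K_2 − K_1)/(3323 − 1023) = 7327.92/2300 = 3.19 km.

3.19 km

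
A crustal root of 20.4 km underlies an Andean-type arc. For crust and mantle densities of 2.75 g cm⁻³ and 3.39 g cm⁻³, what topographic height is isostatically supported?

For local isostatic compensation: ρ_c h = (ρ_m − ρ_c) r.
h = r (ρ_m − ρ_c) / ρ_c = 20.4 km × (3.39 − 2.75) / 2.75 = 4.75 km.

4.75 km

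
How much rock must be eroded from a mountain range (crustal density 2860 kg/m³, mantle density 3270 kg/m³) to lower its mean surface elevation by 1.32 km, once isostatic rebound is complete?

10.5 km

Net drop Δ = e − u = e − e ρ_c/ρ_m = e (ρ_m − ρ_c)/ρ_m.
e = Δ ρ_m/(ρ_m − ρ_c) = 1.32 km × 3270/410 = 10.5 km.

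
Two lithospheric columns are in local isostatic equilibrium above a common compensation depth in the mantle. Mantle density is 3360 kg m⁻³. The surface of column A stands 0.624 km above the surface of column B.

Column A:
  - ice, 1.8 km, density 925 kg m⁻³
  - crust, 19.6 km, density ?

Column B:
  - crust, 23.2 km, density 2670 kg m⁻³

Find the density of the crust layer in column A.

2660 kg m⁻³

Take the compensation level at the base of the deeper column (depth z_c below the surface of column A) and equate Σ ρ_i t_i down to z_c; mantle fills any gap and the z_c terms cancel.
Column A: 1.8×925 + 19.6×ρ + (z_c − 21.4)×3360
Column B: 0.624×0 + 23.2×2670 + (z_c − 0.624 − 23.2)×3360
The z_c×3360 term appears on both sides and cancels. Collect the known terms of each column as K = Σ(ρt)_known − 3360 × (depth of known layers): K_A = 1665 − 3360×21.4 = −70239; K_B = 61944 − 3360×(0.624 + 23.2) = −18104.64.
Balance: K_A + 19.6×ρ = K_B, so ρ = (K_B − K_A)/19.6 = 52134.4/19.6 = 2660 kg m⁻³.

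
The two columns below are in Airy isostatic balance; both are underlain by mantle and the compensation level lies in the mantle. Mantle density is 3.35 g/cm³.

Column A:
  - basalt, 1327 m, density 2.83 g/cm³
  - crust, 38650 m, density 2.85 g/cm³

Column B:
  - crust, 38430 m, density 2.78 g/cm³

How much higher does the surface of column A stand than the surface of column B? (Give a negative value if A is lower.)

For any compensation level in the mantle, the mantle terms cancel and isostasy reduces to e = (Σt_A − Σt_B) − (Σ(ρt)_A − Σ(ρt)_B) / ρ_m.
Σt_A = 39977 m; Σt_B = 38430 m; Σ(ρt)_A = 113907.91; Σ(ρt)_B = 106835.4 (in m·g/cm³).
e = (39977 − 38430) − (113907.91 − 106835.4) / 3.35 = −564 m.

−564 m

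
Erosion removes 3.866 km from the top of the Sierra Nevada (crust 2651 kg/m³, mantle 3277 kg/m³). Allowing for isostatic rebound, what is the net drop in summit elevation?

0.739 km

Rebound u = e ρ_c/ρ_m = 3.866 km × 2651/3277 = 3.127 km.
Net surface drop = e − u = 3.866 km − 3.127 km = e (ρ_m − ρ_c)/ρ_m = 0.739 km.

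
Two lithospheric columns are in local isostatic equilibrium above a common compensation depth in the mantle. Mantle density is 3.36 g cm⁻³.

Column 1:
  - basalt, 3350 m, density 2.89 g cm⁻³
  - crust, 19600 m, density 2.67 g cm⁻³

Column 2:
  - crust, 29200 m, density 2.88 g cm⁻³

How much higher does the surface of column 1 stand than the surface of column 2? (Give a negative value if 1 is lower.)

322 m

For any compensation level in the mantle, the mantle terms cancel and isostasy reduces to e = (Σt_1 − Σt_2) − (Σ(ρt)_1 − Σ(ρt)_2) / ρ_m.
Σt_1 = 22950 m; Σt_2 = 29200 m; Σ(ρt)_1 = 62013.5; Σ(ρt)_2 = 84096 (in m·g cm⁻³).
e = (22950 − 29200) − (62013.5 − 84096) / 3.36 = 322 m.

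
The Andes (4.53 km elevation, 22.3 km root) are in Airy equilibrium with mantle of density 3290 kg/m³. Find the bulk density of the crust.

ρ_c h = (ρ_m − ρ_c) r → ρ_c (h + r) = ρ_m r → ρ_c = ρ_m r / (h + r).
ρ_c = 3290 × 22.3 km / (4.53 km + 22.3 km) = 2730 kg/m³.

2730 kg/m³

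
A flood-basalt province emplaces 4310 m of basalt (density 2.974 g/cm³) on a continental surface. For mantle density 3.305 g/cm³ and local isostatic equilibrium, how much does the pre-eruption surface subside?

Subaerial loading: s = t ρ_load / ρ_m.
s = 4310 m × 2.974/3.305 = 3880 m.

3880 m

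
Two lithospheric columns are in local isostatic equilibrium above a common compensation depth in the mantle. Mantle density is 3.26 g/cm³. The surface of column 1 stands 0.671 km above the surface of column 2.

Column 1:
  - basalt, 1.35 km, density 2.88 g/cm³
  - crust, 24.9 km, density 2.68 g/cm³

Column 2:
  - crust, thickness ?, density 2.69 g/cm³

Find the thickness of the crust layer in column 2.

22.4 km

Take the compensation level at the base of the deeper column (depth z_c below the surface of column 1) and equate Σ ρ_i t_i down to z_c; mantle fills any gap and the z_c terms cancel.
Column 1: 1.35×2.88 + 24.9×2.68 + (z_c − 26.25)×3.26
Column 2: 0.671×0 + x×2.69 + (z_c − 0.671 − 0 − x)×3.26
The z_c×3.26 term appears on both sides and cancels. Collect the known terms of each column as K = Σ(ρt)_known − 3.26 × (depth of known layers): K_1 = 70.62 − 3.26×26.25 = −14.955; K_2 = 0 − 3.26×(0.671 + 0) = −2.18746.
Balance: K_1 = K_2 − x×(3.26 − 2.69), so x = (K_2 − K_1)/(3.26 − 2.69) = 12.7675/0.57 = 22.4 km.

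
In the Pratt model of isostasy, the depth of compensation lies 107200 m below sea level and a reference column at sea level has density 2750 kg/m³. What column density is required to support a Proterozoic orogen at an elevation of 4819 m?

2630 kg/m³

Pratt balance: ρ_ref D = ρ (D + h).
ρ = ρ_ref D/(D + h) = 2750 × 107200 m/(107200 m + 4819 m) = 2630 kg/m³.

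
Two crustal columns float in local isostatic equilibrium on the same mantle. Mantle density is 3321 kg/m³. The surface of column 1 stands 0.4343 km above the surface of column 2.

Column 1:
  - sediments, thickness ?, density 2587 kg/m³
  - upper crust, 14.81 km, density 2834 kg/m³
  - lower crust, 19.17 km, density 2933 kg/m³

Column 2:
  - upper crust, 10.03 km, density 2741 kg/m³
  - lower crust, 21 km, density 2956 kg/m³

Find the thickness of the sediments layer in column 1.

0.374 km

Take the compensation level at the base of the deeper column (depth z_c below the surface of column 1) and equate Σ ρ_i t_i down to z_c; mantle fills any gap and the z_c terms cancel.
Column 1: x×2587 + 14.81×2834 + 19.17×2933 + (z_c − 33.98 − x)×3321
Column 2: 0.4343×0 + 10.03×2741 + 21×2956 + (z_c − 0.4343 − 31.03)×3321
The z_c×3321 term appears on both sides and cancels. Collect the known terms of each column as K = Σ(ρt)_known − 3321 × (depth of known layers): K_1 = 98197.15 − 3321×33.98 = −14650.43; K_2 = 89568.23 − 3321×(0.4343 + 31.03) = −14924.7103.
Balance: K_1 − x×(3321 − 2587) = K_2, so x = (K_1 − K_2)/(3321 − 2587) = 274.28/734 = 0.374 km.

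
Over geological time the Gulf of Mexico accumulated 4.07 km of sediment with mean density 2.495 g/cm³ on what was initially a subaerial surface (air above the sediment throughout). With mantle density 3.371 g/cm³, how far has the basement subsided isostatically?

3.01 km

Subaerial load: s = t ρ_sed / ρ_m = 4.07 km × 2.495/3.371 = 3.01 km.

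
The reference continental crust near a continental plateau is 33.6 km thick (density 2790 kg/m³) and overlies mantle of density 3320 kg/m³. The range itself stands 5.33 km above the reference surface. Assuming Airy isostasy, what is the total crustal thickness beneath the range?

Root depth r = h ρ_c / (ρ_m − ρ_c) = 5.33 km × 2790 / 530 = 28.06 km.
Total thickness = T + h + r = 33.6 km + 5.33 km + 28.06 km = 67 km.

67 km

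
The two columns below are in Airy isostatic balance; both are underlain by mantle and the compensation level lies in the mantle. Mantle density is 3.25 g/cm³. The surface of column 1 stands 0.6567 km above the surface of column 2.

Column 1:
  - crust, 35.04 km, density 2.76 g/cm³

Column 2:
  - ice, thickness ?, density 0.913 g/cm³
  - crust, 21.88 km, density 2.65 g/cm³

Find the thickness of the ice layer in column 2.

Take the compensation level at the base of the deeper column (depth z_c below the surface of column 1) and equate Σ ρ_i t_i down to z_c; mantle fills any gap and the z_c terms cancel.
Column 1: 35.04×2.76 + (z_c − 35.04)×3.25
Column 2: 0.6567×0 + x×0.913 + 21.88×2.65 + (z_c − 0.6567 − 21.88 − x)×3.25
The z_c×3.25 term appears on both sides and cancels. Collect the known terms of each column as K = Σ(ρt)_known − 3.25 × (depth of known layers): K_1 = 96.7104 − 3.25×35.04 = −17.1696; K_2 = 57.982 − 3.25×(0.6567 + 21.88) = −15.262275.
Balance: K_1 = K_2 − x×(3.25 − 0.913), so x = (K_2 − K_1)/(3.25 − 0.913) = 1.90732/2.337 = 0.816 km.

0.816 km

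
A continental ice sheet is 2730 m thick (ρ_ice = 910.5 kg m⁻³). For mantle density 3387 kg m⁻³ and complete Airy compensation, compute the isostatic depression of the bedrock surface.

734 m

Isostatic balance requires: the ice load ρ_ice t is balanced by mantle displaced below, ρ_m s.
s = t ρ_ice / ρ_m = 2730 m × 910.5/3387 = 734 m.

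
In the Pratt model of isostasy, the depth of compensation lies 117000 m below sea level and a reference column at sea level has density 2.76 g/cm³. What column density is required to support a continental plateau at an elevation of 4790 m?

Pratt balance: ρ_ref D = ρ (D + h).
ρ = ρ_ref D/(D + h) = 2.76 × 117000 m/(117000 m + 4790 m) = 2.65 g/cm³.

2.65 g/cm³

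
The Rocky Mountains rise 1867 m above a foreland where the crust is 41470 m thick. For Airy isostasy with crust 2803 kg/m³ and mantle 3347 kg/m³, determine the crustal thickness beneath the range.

53000 m

Root depth r = h ρ_c / (ρ_m − ρ_c) = 1867 m × 2803 / 544 = 9620 m.
Total thickness = T + h + r = 41470 m + 1867 m + 9620 m = 53000 m.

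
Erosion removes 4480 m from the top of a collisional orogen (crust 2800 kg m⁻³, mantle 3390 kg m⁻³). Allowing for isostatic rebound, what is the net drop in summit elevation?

Rebound u = e ρ_c/ρ_m = 4480 m × 2800/3390 = 3700 m.
Net surface drop = e − u = 4480 m − 3700 m = e (ρ_m − ρ_c)/ρ_m = 780 m.

780 m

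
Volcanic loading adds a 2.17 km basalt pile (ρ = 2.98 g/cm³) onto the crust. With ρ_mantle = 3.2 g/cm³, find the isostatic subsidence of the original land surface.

2.02 km

Subaerial loading: s = t ρ_load / ρ_m.
s = 2.17 km × 2.98/3.2 = 2.02 km.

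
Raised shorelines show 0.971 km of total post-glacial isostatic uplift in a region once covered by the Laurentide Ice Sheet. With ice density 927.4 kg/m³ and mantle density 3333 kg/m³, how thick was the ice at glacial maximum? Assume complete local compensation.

3.49 km

u = t ρ_ice/ρ_m → t = u ρ_m/ρ_ice = 0.971 km × 3333/927.4 = 3.49 km.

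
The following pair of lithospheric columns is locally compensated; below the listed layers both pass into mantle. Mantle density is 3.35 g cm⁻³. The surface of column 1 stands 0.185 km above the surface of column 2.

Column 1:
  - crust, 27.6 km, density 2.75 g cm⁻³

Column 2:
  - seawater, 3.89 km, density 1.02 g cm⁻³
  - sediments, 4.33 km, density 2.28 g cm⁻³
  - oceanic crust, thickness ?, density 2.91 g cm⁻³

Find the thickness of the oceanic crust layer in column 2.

Take the compensation level at the base of the deeper column (depth z_c below the surface of column 1) and equate Σ ρ_i t_i down to z_c; mantle fills any gap and the z_c terms cancel.
Column 1: 27.6×2.75 + (z_c − 27.6)×3.35
Column 2: 0.185×0 + 3.89×1.02 + 4.33×2.28 + x×2.91 + (z_c − 0.185 − 8.22 − x)×3.35
The z_c×3.35 term appears on both sides and cancels. Collect the known terms of each column as K = Σ(ρt)_known − 3.35 × (depth of known layers): K_1 = 75.9 − 3.35×27.6 = −16.56; K_2 = 13.8402 − 3.35×(0.185 + 8.22) = −14.31655.
Balance: K_1 = K_2 − x×(3.35 − 2.91), so x = (K_2 − K_1)/(3.35 − 2.91) = 2.24345/0.44 = 5.1 km.

5.1 km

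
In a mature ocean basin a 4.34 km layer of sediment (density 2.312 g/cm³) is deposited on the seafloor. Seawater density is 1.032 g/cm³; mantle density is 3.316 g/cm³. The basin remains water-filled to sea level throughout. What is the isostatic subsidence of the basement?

Submarine loading: the sediment displaces seawater, and the subsidence is in turn flooded, so s (ρ_m − ρ_w) = t (ρ_sed − ρ_w).
s = 4.34 km × (2.312 − 1.032) / (3.316 − 1.032) = 2.43 km.

2.43 km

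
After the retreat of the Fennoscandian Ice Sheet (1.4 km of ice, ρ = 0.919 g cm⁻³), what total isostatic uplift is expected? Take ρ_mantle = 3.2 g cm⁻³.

0.402 km

Removing the load lets mantle flow back in; uplift u satisfies ρ_ice t = ρ_m u.
u = t ρ_ice/ρ_m = 1.4 km × 0.919/3.2 = 0.402 km.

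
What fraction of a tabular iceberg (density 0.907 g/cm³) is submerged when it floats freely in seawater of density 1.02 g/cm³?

0.889

Submerged fraction = ρ_obj/ρ_fluid = 0.907/1.02 = 0.889.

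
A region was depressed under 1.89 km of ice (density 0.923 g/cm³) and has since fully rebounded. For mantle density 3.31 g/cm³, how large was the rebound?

0.527 km

Removing the load lets mantle flow back in; uplift u satisfies ρ_ice t = ρ_m u.
u = t ρ_ice/ρ_m = 1.89 km × 0.923/3.31 = 0.527 km.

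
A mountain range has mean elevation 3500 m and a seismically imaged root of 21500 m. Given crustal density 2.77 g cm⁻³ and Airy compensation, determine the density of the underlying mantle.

Airy balance: ρ_c h = (ρ_m − ρ_c) r → ρ_m = ρ_c (1 + h/r).
ρ_m = 2.77 × (1 + 3500 m/21500 m) = 3.22 g cm⁻³.

3.22 g cm⁻³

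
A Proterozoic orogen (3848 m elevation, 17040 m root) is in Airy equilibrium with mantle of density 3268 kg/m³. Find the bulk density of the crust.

ρ_c h = (ρ_m − ρ_c) r → ρ_c (h + r) = ρ_m r → ρ_c = ρ_m r / (h + r).
ρ_c = 3268 × 17040 m / (3848 m + 17040 m) = 2670 kg/m³.

2670 kg/m³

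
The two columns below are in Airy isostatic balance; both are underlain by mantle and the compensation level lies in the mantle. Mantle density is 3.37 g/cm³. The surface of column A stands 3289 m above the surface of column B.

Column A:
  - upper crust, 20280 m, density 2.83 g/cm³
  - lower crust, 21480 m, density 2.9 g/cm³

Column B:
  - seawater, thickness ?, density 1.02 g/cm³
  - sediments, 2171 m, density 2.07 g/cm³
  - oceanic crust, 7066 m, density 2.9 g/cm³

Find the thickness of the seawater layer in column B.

1630 m

Take the compensation level at the base of the deeper column (depth z_c below the surface of column A) and equate Σ ρ_i t_i down to z_c; mantle fills any gap and the z_c terms cancel.
Column A: 20280×2.83 + 21480×2.9 + (z_c − 41760)×3.37
Column B: 3289×0 + x×1.02 + 2171×2.07 + 7066×2.9 + (z_c − 3289 − 9237 − x)×3.37
The z_c×3.37 term appears on both sides and cancels. Collect the known terms of each column as K = Σ(ρt)_known − 3.37 × (depth of known layers): K_A = 119684.4 − 3.37×41760 = −21046.8; K_B = 24985.37 − 3.37×(3289 + 9237) = −17227.25.
Balance: K_A = K_B − x×(3.37 − 1.02), so x = (K_B − K_A)/(3.37 − 1.02) = 3819.55/2.35 = 1630 m.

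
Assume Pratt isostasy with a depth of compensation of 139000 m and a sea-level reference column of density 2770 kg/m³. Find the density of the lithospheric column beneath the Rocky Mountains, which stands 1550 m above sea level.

Pratt balance: ρ_ref D = ρ (D + h).
ρ = ρ_ref D/(D + h) = 2770 × 139000 m/(139000 m + 1550 m) = 2740 kg/m³.

2740 kg/m³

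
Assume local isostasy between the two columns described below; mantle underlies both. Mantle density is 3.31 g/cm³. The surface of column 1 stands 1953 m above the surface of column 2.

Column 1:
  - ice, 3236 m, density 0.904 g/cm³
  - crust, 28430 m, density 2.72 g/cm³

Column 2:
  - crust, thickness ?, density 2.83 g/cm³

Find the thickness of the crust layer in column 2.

Take the compensation level at the base of the deeper column (depth z_c below the surface of column 1) and equate Σ ρ_i t_i down to z_c; mantle fills any gap and the z_c terms cancel.
Column 1: 3236×0.904 + 28430×2.72 + (z_c − 31666)×3.31
Column 2: 1953×0 + x×2.83 + (z_c − 1953 − 0 − x)×3.31
The z_c×3.31 term appears on both sides and cancels. Collect the known terms of each column as K = Σ(ρt)_known − 3.31 × (depth of known layers): K_1 = 80254.944 − 3.31×31666 = −24559.516; K_2 = 0 − 3.31×(1953 + 0) = −6464.43.
Balance: K_1 = K_2 − x×(3.31 − 2.83), so x = (K_2 − K_1)/(3.31 − 2.83) = 18095.1/0.48 = 37700 m.

37700 m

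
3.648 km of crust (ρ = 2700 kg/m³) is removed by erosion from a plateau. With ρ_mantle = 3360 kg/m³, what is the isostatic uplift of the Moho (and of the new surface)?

2.93 km

Unloading: uplift u = e ρ_c/ρ_m = 3.648 km × 2700/3360 = 2.93 km.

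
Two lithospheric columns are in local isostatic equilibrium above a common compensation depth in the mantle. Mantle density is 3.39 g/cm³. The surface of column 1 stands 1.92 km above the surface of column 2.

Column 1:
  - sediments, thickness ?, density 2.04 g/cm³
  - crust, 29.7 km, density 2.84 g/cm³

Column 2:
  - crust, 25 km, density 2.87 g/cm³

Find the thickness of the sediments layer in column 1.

Take the compensation level at the base of the deeper column (depth z_c below the surface of column 1) and equate Σ ρ_i t_i down to z_c; mantle fills any gap and the z_c terms cancel.
Column 1: x×2.04 + 29.7×2.84 + (z_c − 29.7 − x)×3.39
Column 2: 1.92×0 + 25×2.87 + (z_c − 1.92 − 25)×3.39
The z_c×3.39 term appears on both sides and cancels. Collect the known terms of each column as K = Σ(ρt)_known − 3.39 × (depth of known layers): K_1 = 84.348 − 3.39×29.7 = −16.335; K_2 = 71.75 − 3.39×(1.92 + 25) = −19.5088.
Balance: K_1 − x×(3.39 − 2.04) = K_2, so x = (K_1 − K_2)/(3.39 − 2.04) = 3.1738/1.35 = 2.35 km.

2.35 km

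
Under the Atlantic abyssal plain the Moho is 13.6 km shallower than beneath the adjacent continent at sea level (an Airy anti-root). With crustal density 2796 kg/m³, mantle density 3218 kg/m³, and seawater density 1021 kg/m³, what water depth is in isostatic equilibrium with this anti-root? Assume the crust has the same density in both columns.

Replacing a thickness d of crust by seawater at the top must be balanced by replacing crust with mantle at the base: d (ρ_c − ρ_w) = a (ρ_m − ρ_c).
d = a (ρ_m − ρ_c)/(ρ_c − ρ_w) = 13.6 km × 422/1775 = 3.23 km.

3.23 km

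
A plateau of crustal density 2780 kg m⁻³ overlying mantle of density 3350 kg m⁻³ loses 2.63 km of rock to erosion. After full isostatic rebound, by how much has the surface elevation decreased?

0.447 km

Rebound u = e ρ_c/ρ_m = 2.63 km × 2780/3350 = 2.183 km.
Net surface drop = e − u = 2.63 km − 2.183 km = e (ρ_m − ρ_c)/ρ_m = 0.447 km.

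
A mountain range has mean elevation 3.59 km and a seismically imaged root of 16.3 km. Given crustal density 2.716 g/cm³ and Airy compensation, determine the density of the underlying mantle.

3.31 g/cm³

Airy balance: ρ_c h = (ρ_m − ρ_c) r → ρ_m = ρ_c (1 + h/r).
ρ_m = 2.716 × (1 + 3.59 km/16.3 km) = 3.31 g/cm³.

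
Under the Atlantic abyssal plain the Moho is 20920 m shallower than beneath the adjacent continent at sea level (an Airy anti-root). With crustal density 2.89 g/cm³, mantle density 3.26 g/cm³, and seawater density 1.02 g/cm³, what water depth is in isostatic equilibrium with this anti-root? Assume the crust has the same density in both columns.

4140 m

Replacing a thickness d of crust by seawater at the top must be balanced by replacing crust with mantle at the base: d (ρ_c − ρ_w) = a (ρ_m − ρ_c).
d = a (ρ_m − ρ_c)/(ρ_c − ρ_w) = 20920 m × 0.37/1.87 = 4140 m.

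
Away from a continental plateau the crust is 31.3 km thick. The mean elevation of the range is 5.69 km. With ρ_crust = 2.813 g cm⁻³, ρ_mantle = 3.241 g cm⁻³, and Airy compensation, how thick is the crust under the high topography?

74.4 km

Root depth r = h ρ_c / (ρ_m − ρ_c) = 5.69 km × 2.813 / 0.428 = 37.4 km.
Total thickness = T + h + r = 31.3 km + 5.69 km + 37.4 km = 74.4 km.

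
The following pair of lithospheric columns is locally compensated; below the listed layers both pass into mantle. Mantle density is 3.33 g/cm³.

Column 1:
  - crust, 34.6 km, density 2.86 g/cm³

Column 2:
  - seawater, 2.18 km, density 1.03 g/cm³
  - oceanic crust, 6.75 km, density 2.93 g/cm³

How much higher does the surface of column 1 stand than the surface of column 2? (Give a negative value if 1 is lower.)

2.57 km

For any compensation level in the mantle, the mantle terms cancel and isostasy reduces to e = (Σt_1 − Σt_2) − (Σ(ρt)_1 − Σ(ρt)_2) / ρ_m.
Σt_1 = 34.6 km; Σt_2 = 8.93 km; Σ(ρt)_1 = 98.956; Σ(ρt)_2 = 22.0229 (in km·g/cm³).
e = (34.6 − 8.93) − (98.956 − 22.0229) / 3.33 = 2.57 km.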